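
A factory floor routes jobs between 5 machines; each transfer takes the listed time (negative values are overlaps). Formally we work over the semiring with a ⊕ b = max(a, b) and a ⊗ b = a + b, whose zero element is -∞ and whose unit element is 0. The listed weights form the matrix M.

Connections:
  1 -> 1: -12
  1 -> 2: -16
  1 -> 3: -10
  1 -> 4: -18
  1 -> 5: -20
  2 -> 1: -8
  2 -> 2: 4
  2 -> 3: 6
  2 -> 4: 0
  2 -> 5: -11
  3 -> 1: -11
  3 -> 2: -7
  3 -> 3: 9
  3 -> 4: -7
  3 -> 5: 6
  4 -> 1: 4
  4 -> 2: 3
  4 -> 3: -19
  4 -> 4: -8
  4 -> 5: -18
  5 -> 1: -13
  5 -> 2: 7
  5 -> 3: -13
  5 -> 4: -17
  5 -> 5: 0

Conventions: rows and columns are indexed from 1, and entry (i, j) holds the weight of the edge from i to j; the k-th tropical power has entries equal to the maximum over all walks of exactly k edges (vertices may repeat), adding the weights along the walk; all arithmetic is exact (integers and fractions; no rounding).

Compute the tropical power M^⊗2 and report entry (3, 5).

M^⊗2:
  [-14, -12, -1, -16, -4]
  [4, 8, 15, 4, 12]
  [-2, 13, 18, 2, 15]
  [-4, 7, 9, 3, -8]
  [-1, 11, 13, 7, 0]
Key observation: the optimum is the walk 3->3->5, with weight 9 + 6 = 15.
Optimal value attained by: walk 3->3->5.
Answer: (M^⊗2)[3][5] = 15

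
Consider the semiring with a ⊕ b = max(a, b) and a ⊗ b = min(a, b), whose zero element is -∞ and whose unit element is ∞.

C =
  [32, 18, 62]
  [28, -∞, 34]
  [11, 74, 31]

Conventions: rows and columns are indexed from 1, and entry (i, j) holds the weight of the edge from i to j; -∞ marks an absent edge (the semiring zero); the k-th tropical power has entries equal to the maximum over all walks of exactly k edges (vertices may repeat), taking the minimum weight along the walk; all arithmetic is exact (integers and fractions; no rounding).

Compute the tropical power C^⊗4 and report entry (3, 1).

C^⊗2:
  [32, 62, 32]
  [28, 34, 31]
  [28, 31, 34]
C^⊗3:
  [32, 32, 34]
  [28, 31, 34]
  [28, 34, 31]
C^⊗4:
  [32, 34, 32]
  [28, 34, 31]
  [28, 31, 34]
Key observation: the optimum is the walk 3->2->1->1->1, with weight 74 min 28 min 32 min 32 = 28.
Optimal value attained by: walk 3->2->1->1->1.
Answer: (C^⊗4)[3][1] = 28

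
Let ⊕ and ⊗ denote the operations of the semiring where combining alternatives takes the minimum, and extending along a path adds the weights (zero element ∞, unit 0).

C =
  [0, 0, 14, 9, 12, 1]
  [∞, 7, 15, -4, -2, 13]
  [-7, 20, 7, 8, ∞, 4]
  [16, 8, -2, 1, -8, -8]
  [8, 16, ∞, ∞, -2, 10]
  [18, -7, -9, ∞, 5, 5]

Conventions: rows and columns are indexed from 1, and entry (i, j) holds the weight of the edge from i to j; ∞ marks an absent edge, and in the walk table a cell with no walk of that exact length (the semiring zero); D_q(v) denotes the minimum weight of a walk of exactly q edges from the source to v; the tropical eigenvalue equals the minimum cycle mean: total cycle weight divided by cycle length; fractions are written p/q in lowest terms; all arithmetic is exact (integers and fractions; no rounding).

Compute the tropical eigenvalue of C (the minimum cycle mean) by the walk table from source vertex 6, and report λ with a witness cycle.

q=0: [∞, ∞, ∞, ∞, ∞, 0]
q=1: [18, -7, -9, ∞, 5, 5]
q=2: [-16, -2, -4, -11, -9, -5]
q=3: [-16, -16, -14, -10, -19, -19]
q=4: [-21, -26, -28, -20, -21, -18]
q=5: [-35, -25, -27, -30, -28, -28]
q=6: [-35, -35, -37, -29, -38, -38]
Optimal cycle mean attained by: cycle 2->4->6->2, total (-4) + (-8) + (-7), length 3.
Answer: λ = -19/3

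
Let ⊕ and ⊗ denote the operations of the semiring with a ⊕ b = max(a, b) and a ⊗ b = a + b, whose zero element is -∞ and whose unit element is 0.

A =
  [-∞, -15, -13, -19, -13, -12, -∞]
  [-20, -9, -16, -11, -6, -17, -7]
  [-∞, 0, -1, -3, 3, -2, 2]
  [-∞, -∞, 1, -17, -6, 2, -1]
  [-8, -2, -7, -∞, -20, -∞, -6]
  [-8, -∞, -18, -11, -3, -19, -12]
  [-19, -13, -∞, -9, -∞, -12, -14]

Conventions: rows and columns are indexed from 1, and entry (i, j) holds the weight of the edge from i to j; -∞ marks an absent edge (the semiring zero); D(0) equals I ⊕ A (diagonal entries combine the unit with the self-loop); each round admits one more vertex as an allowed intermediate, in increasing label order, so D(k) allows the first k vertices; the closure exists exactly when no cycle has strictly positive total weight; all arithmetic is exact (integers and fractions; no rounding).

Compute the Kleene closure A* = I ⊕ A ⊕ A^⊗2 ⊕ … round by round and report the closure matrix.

D(0):
  [0, -15, -13, -19, -13, -12, -∞]
  [-20, 0, -16, -11, -6, -17, -7]
  [-∞, 0, 0, -3, 3, -2, 2]
  [-∞, -∞, 1, 0, -6, 2, -1]
  [-8, -2, -7, -∞, 0, -∞, -6]
  [-8, -∞, -18, -11, -3, 0, -12]
  [-19, -13, -∞, -9, -∞, -12, 0]
D(1):
  [0, -15, -13, -19, -13, -12, -∞]
  [-20, 0, -16, -11, -6, -17, -7]
  [-∞, 0, 0, -3, 3, -2, 2]
  [-∞, -∞, 1, 0, -6, 2, -1]
  [-8, -2, -7, -27, 0, -20, -6]
  [-8, -23, -18, -11, -3, 0, -12]
  [-19, -13, -32, -9, -32, -12, 0]
D(2):
  [0, -15, -13, -19, -13, -12, -22]
  [-20, 0, -16, -11, -6, -17, -7]
  [-20, 0, 0, -3, 3, -2, 2]
  [-∞, -∞, 1, 0, -6, 2, -1]
  [-8, -2, -7, -13, 0, -19, -6]
  [-8, -23, -18, -11, -3, 0, -12]
  [-19, -13, -29, -9, -19, -12, 0]
D(3):
  [0, -13, -13, -16, -10, -12, -11]
  [-20, 0, -16, -11, -6, -17, -7]
  [-20, 0, 0, -3, 3, -2, 2]
  [-19, 1, 1, 0, 4, 2, 3]
  [-8, -2, -7, -10, 0, -9, -5]
  [-8, -18, -18, -11, -3, 0, -12]
  [-19, -13, -29, -9, -19, -12, 0]
D(4):
  [0, -13, -13, -16, -10, -12, -11]
  [-20, 0, -10, -11, -6, -9, -7]
  [-20, 0, 0, -3, 3, -1, 2]
  [-19, 1, 1, 0, 4, 2, 3]
  [-8, -2, -7, -10, 0, -8, -5]
  [-8, -10, -10, -11, -3, 0, -8]
  [-19, -8, -8, -9, -5, -7, 0]
D(5):
  [0, -12, -13, -16, -10, -12, -11]
  [-14, 0, -10, -11, -6, -9, -7]
  [-5, 1, 0, -3, 3, -1, 2]
  [-4, 2, 1, 0, 4, 2, 3]
  [-8, -2, -7, -10, 0, -8, -5]
  [-8, -5, -10, -11, -3, 0, -8]
  [-13, -7, -8, -9, -5, -7, 0]
D(6):
  [0, -12, -13, -16, -10, -12, -11]
  [-14, 0, -10, -11, -6, -9, -7]
  [-5, 1, 0, -3, 3, -1, 2]
  [-4, 2, 1, 0, 4, 2, 3]
  [-8, -2, -7, -10, 0, -8, -5]
  [-8, -5, -10, -11, -3, 0, -8]
  [-13, -7, -8, -9, -5, -7, 0]
D(7):
  [0, -12, -13, -16, -10, -12, -11]
  [-14, 0, -10, -11, -6, -9, -7]
  [-5, 1, 0, -3, 3, -1, 2]
  [-4, 2, 1, 0, 4, 2, 3]
  [-8, -2, -7, -10, 0, -8, -5]
  [-8, -5, -10, -11, -3, 0, -8]
  [-13, -7, -8, -9, -5, -7, 0]
Answer: A* = [[0, -12, -13, -16, -10, -12, -11], [-14, 0, -10, -11, -6, -9, -7], [-5, 1, 0, -3, 3, -1, 2], [-4, 2, 1, 0, 4, 2, 3], [-8, -2, -7, -10, 0, -8, -5], [-8, -5, -10, -11, -3, 0, -8], [-13, -7, -8, -9, -5, -7, 0]]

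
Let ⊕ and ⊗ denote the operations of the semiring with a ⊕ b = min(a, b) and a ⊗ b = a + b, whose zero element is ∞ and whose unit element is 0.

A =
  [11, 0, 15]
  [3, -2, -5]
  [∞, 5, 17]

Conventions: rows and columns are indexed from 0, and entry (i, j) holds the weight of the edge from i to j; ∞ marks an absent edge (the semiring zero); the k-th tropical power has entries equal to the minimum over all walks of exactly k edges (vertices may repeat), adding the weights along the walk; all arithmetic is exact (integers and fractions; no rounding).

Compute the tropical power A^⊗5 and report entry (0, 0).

A^⊗2:
  [3, -2, -5]
  [1, -4, -7]
  [8, 3, 0]
A^⊗3:
  [1, -4, -7]
  [-1, -6, -9]
  [6, 1, -2]
A^⊗4:
  [-1, -6, -9]
  [-3, -8, -11]
  [4, -1, -4]
A^⊗5:
  [-3, -8, -11]
  [-5, -10, -13]
  [2, -3, -6]
Key observation: the optimum is the walk 0->1->1->1->1->0, with weight 0 + (-2) + (-2) + (-2) + 3 = -3.
Optimal value attained by: walk 0->1->1->1->1->0.
Answer: (A^⊗5)[0][0] = -3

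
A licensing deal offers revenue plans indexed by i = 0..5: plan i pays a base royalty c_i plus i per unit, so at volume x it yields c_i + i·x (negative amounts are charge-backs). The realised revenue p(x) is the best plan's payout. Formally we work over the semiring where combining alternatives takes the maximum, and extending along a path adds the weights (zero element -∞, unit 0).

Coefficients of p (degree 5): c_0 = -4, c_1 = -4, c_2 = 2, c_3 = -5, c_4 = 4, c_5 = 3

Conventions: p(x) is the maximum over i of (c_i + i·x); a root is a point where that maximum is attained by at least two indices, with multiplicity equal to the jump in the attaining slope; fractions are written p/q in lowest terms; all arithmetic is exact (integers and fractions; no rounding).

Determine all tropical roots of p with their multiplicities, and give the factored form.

hull edge (i=0, c=-4) to (i=2, c=2): slope 3, span 2
hull edge (i=2, c=2) to (i=4, c=4): slope 1, span 2
hull edge (i=4, c=4) to (i=5, c=3): slope -1, span 1
Factored form: p(x) = 3 ⊗ (x ⊕ (-3)) ⊗ (x ⊕ (-3)) ⊗ (x ⊕ (-1)) ⊗ (x ⊕ (-1)) ⊗ (x ⊕ 1)
Answer: roots = -3 (mult 2), -1 (mult 2), 1 (mult 1)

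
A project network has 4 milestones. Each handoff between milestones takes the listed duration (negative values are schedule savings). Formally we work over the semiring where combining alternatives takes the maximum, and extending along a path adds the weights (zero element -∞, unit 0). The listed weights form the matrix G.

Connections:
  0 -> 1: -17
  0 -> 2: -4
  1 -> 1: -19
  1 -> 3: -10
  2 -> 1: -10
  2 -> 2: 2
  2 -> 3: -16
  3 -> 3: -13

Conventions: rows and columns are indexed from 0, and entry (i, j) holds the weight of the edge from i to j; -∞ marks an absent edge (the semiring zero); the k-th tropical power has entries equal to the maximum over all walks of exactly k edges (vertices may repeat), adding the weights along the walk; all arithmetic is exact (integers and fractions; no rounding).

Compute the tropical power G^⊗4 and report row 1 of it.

G^⊗2:
  [-∞, -14, -2, -20]
  [-∞, -38, -∞, -23]
  [-∞, -8, 4, -14]
  [-∞, -∞, -∞, -26]
G^⊗3:
  [-∞, -12, 0, -18]
  [-∞, -57, -∞, -36]
  [-∞, -6, 6, -12]
  [-∞, -∞, -∞, -39]
G^⊗4:
  [-∞, -10, 2, -16]
  [-∞, -76, -∞, -49]
  [-∞, -4, 8, -10]
  [-∞, -∞, -∞, -52]
Answer: row 1 of G^⊗4 = [-∞, -76, -∞, -49]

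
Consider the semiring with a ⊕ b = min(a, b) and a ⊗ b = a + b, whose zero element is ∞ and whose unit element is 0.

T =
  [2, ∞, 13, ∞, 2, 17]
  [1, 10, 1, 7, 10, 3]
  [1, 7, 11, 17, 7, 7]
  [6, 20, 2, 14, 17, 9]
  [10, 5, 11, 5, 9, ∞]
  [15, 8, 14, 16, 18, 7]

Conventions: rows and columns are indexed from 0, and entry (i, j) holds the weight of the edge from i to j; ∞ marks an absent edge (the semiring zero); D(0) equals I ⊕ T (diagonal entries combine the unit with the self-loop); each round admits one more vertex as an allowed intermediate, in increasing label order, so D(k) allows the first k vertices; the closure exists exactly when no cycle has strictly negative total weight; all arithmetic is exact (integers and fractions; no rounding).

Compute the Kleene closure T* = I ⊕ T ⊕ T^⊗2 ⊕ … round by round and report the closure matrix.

D(0):
  [0, ∞, 13, ∞, 2, 17]
  [1, 0, 1, 7, 10, 3]
  [1, 7, 0, 17, 7, 7]
  [6, 20, 2, 0, 17, 9]
  [10, 5, 11, 5, 0, ∞]
  [15, 8, 14, 16, 18, 0]
D(1):
  [0, ∞, 13, ∞, 2, 17]
  [1, 0, 1, 7, 3, 3]
  [1, 7, 0, 17, 3, 7]
  [6, 20, 2, 0, 8, 9]
  [10, 5, 11, 5, 0, 27]
  [15, 8, 14, 16, 17, 0]
D(2):
  [0, ∞, 13, ∞, 2, 17]
  [1, 0, 1, 7, 3, 3]
  [1, 7, 0, 14, 3, 7]
  [6, 20, 2, 0, 8, 9]
  [6, 5, 6, 5, 0, 8]
  [9, 8, 9, 15, 11, 0]
D(3):
  [0, 20, 13, 27, 2, 17]
  [1, 0, 1, 7, 3, 3]
  [1, 7, 0, 14, 3, 7]
  [3, 9, 2, 0, 5, 9]
  [6, 5, 6, 5, 0, 8]
  [9, 8, 9, 15, 11, 0]
D(4):
  [0, 20, 13, 27, 2, 17]
  [1, 0, 1, 7, 3, 3]
  [1, 7, 0, 14, 3, 7]
  [3, 9, 2, 0, 5, 9]
  [6, 5, 6, 5, 0, 8]
  [9, 8, 9, 15, 11, 0]
D(5):
  [0, 7, 8, 7, 2, 10]
  [1, 0, 1, 7, 3, 3]
  [1, 7, 0, 8, 3, 7]
  [3, 9, 2, 0, 5, 9]
  [6, 5, 6, 5, 0, 8]
  [9, 8, 9, 15, 11, 0]
D(6):
  [0, 7, 8, 7, 2, 10]
  [1, 0, 1, 7, 3, 3]
  [1, 7, 0, 8, 3, 7]
  [3, 9, 2, 0, 5, 9]
  [6, 5, 6, 5, 0, 8]
  [9, 8, 9, 15, 11, 0]
Answer: T* = [[0, 7, 8, 7, 2, 10], [1, 0, 1, 7, 3, 3], [1, 7, 0, 8, 3, 7], [3, 9, 2, 0, 5, 9], [6, 5, 6, 5, 0, 8], [9, 8, 9, 15, 11, 0]]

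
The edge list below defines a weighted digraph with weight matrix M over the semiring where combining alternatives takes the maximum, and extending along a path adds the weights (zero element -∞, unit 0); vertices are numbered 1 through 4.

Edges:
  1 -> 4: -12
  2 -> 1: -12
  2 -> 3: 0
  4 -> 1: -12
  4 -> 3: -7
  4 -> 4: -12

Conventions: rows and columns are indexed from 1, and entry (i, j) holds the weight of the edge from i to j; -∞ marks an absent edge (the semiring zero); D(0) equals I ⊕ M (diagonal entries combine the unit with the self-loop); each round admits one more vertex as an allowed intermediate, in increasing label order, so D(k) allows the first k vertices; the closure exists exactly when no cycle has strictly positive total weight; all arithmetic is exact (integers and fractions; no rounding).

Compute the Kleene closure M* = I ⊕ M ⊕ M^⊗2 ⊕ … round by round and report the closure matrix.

D(0):
  [0, -∞, -∞, -12]
  [-12, 0, 0, -∞]
  [-∞, -∞, 0, -∞]
  [-12, -∞, -7, 0]
D(1):
  [0, -∞, -∞, -12]
  [-12, 0, 0, -24]
  [-∞, -∞, 0, -∞]
  [-12, -∞, -7, 0]
D(2):
  [0, -∞, -∞, -12]
  [-12, 0, 0, -24]
  [-∞, -∞, 0, -∞]
  [-12, -∞, -7, 0]
D(3):
  [0, -∞, -∞, -12]
  [-12, 0, 0, -24]
  [-∞, -∞, 0, -∞]
  [-12, -∞, -7, 0]
D(4):
  [0, -∞, -19, -12]
  [-12, 0, 0, -24]
  [-∞, -∞, 0, -∞]
  [-12, -∞, -7, 0]
Answer: M* = [[0, -∞, -19, -12], [-12, 0, 0, -24], [-∞, -∞, 0, -∞], [-12, -∞, -7, 0]]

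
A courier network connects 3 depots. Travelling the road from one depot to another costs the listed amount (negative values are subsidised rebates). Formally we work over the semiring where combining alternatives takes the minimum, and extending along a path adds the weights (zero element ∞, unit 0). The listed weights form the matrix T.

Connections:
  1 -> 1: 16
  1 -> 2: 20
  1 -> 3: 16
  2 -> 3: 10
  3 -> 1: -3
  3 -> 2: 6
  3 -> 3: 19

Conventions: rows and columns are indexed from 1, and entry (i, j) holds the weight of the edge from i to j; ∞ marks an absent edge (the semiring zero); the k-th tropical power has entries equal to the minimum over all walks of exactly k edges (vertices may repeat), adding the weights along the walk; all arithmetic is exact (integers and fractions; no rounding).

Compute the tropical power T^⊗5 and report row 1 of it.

T^⊗2:
  [13, 22, 30]
  [7, 16, 29]
  [13, 17, 13]
T^⊗3:
  [27, 33, 29]
  [23, 27, 23]
  [10, 19, 27]
T^⊗4:
  [26, 35, 43]
  [20, 29, 37]
  [24, 30, 26]
T^⊗5:
  [40, 46, 42]
  [34, 40, 36]
  [23, 32, 40]
Answer: row 1 of T^⊗5 = [40, 46, 42]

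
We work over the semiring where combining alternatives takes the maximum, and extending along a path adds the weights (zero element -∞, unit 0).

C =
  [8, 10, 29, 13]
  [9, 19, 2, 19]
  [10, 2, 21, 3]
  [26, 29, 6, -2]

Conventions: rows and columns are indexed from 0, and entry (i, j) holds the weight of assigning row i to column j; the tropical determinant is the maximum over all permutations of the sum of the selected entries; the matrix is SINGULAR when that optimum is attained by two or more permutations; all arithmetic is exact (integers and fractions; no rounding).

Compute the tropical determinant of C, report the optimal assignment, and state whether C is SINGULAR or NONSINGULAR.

σ = (0, 1, 2, 3): 8 + 19 + 21 + (-2) = 46
σ = (0, 1, 3, 2): 8 + 19 + 3 + 6 = 36
σ = (0, 2, 1, 3): 8 + 2 + 2 + (-2) = 10
σ = (0, 2, 3, 1): 8 + 2 + 3 + 29 = 42
σ = (0, 3, 1, 2): 8 + 19 + 2 + 6 = 35
σ = (0, 3, 2, 1): 8 + 19 + 21 + 29 = 77
σ = (1, 0, 2, 3): 10 + 9 + 21 + (-2) = 38
σ = (1, 0, 3, 2): 10 + 9 + 3 + 6 = 28
σ = (1, 2, 0, 3): 10 + 2 + 10 + (-2) = 20
σ = (1, 2, 3, 0): 10 + 2 + 3 + 26 = 41
σ = (1, 3, 0, 2): 10 + 19 + 10 + 6 = 45
σ = (1, 3, 2, 0): 10 + 19 + 21 + 26 = 76
σ = (2, 0, 1, 3): 29 + 9 + 2 + (-2) = 38
σ = (2, 0, 3, 1): 29 + 9 + 3 + 29 = 70
σ = (2, 1, 0, 3): 29 + 19 + 10 + (-2) = 56
σ = (2, 1, 3, 0): 29 + 19 + 3 + 26 = 77
σ = (2, 3, 0, 1): 29 + 19 + 10 + 29 = 87
σ = (2, 3, 1, 0): 29 + 19 + 2 + 26 = 76
σ = (3, 0, 1, 2): 13 + 9 + 2 + 6 = 30
σ = (3, 0, 2, 1): 13 + 9 + 21 + 29 = 72
σ = (3, 1, 0, 2): 13 + 19 + 10 + 6 = 48
σ = (3, 1, 2, 0): 13 + 19 + 21 + 26 = 79
σ = (3, 2, 0, 1): 13 + 2 + 10 + 29 = 54
σ = (3, 2, 1, 0): 13 + 2 + 2 + 26 = 43
Optimal value attained by: σ = (2, 3, 0, 1).
Answer: det⊕(C) = 87; verdict: NONSINGULAR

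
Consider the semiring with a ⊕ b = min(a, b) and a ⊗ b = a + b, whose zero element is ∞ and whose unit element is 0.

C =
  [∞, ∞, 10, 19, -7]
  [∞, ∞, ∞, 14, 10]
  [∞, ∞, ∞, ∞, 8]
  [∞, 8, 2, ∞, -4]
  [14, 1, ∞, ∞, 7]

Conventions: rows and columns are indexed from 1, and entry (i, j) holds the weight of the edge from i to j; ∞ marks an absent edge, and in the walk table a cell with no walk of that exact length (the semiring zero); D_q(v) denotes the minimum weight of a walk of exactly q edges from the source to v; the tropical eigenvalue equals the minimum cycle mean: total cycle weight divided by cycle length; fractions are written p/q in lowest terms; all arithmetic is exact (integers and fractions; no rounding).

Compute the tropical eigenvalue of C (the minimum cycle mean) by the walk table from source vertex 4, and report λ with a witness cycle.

q=0: [∞, ∞, ∞, 0, ∞]
q=1: [∞, 8, 2, ∞, -4]
q=2: [10, -3, ∞, 22, 3]
q=3: [17, 4, 20, 11, 3]
q=4: [17, 4, 13, 18, 7]
q=5: [21, 8, 20, 18, 10]
Optimal cycle mean attained by: cycle 1->5->1, total (-7) + 14, length 2.
Answer: λ = 7/2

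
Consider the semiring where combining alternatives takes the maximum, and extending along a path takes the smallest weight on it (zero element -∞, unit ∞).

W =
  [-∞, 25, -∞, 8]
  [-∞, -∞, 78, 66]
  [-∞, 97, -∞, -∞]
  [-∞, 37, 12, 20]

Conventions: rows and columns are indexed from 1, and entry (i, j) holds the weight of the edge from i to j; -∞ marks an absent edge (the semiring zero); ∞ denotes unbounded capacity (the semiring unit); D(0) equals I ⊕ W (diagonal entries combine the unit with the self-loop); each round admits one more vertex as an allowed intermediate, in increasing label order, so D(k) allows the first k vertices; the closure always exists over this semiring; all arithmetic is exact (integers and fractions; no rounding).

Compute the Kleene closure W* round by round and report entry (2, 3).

D(0):
  [∞, 25, -∞, 8]
  [-∞, ∞, 78, 66]
  [-∞, 97, ∞, -∞]
  [-∞, 37, 12, ∞]
D(1):
  [∞, 25, -∞, 8]
  [-∞, ∞, 78, 66]
  [-∞, 97, ∞, -∞]
  [-∞, 37, 12, ∞]
D(2):
  [∞, 25, 25, 25]
  [-∞, ∞, 78, 66]
  [-∞, 97, ∞, 66]
  [-∞, 37, 37, ∞]
D(3):
  [∞, 25, 25, 25]
  [-∞, ∞, 78, 66]
  [-∞, 97, ∞, 66]
  [-∞, 37, 37, ∞]
D(4):
  [∞, 25, 25, 25]
  [-∞, ∞, 78, 66]
  [-∞, 97, ∞, 66]
  [-∞, 37, 37, ∞]
Answer: W*[2][3] = 78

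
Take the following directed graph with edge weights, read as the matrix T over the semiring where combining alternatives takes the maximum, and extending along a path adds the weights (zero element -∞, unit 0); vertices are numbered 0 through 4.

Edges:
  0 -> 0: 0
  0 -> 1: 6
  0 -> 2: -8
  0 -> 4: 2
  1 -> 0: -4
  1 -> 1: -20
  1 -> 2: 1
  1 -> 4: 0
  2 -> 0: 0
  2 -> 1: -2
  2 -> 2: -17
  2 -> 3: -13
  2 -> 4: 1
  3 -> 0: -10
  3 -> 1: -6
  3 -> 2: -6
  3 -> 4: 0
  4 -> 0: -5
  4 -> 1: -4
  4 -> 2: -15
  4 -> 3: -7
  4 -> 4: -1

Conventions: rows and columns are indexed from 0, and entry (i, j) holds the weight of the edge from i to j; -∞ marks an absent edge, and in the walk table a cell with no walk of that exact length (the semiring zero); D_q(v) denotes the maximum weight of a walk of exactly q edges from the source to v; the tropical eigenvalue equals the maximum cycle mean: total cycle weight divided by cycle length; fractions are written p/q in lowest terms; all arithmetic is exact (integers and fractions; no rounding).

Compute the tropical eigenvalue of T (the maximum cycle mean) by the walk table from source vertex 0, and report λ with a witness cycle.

q=0: [0, -∞, -∞, -∞, -∞]
q=1: [0, 6, -8, -∞, 2]
q=2: [2, 6, 7, -5, 6]
q=3: [7, 8, 7, -1, 8]
q=4: [7, 13, 9, 1, 9]
q=5: [9, 13, 14, 2, 13]
Optimal cycle mean attained by: cycle 0->1->2->0, total 6 + 1 + 0, length 3.
Answer: λ = 7/3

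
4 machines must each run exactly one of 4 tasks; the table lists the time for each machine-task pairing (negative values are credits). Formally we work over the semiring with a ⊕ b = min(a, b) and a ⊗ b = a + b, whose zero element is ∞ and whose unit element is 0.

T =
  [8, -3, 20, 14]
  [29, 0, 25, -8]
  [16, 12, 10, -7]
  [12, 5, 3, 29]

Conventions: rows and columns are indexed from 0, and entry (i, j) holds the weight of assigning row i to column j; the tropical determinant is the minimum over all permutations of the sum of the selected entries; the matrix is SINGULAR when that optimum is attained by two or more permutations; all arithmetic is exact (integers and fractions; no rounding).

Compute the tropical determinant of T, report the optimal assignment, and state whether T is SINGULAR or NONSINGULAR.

σ = (0, 1, 2, 3): 8 + 0 + 10 + 29 = 47
σ = (0, 1, 3, 2): 8 + 0 + (-7) + 3 = 4
σ = (0, 2, 1, 3): 8 + 25 + 12 + 29 = 74
σ = (0, 2, 3, 1): 8 + 25 + (-7) + 5 = 31
σ = (0, 3, 1, 2): 8 + (-8) + 12 + 3 = 15
σ = (0, 3, 2, 1): 8 + (-8) + 10 + 5 = 15
σ = (1, 0, 2, 3): (-3) + 29 + 10 + 29 = 65
σ = (1, 0, 3, 2): (-3) + 29 + (-7) + 3 = 22
σ = (1, 2, 0, 3): (-3) + 25 + 16 + 29 = 67
σ = (1, 2, 3, 0): (-3) + 25 + (-7) + 12 = 27
σ = (1, 3, 0, 2): (-3) + (-8) + 16 + 3 = 8
σ = (1, 3, 2, 0): (-3) + (-8) + 10 + 12 = 11
σ = (2, 0, 1, 3): 20 + 29 + 12 + 29 = 90
σ = (2, 0, 3, 1): 20 + 29 + (-7) + 5 = 47
σ = (2, 1, 0, 3): 20 + 0 + 16 + 29 = 65
σ = (2, 1, 3, 0): 20 + 0 + (-7) + 12 = 25
σ = (2, 3, 0, 1): 20 + (-8) + 16 + 5 = 33
σ = (2, 3, 1, 0): 20 + (-8) + 12 + 12 = 36
σ = (3, 0, 1, 2): 14 + 29 + 12 + 3 = 58
σ = (3, 0, 2, 1): 14 + 29 + 10 + 5 = 58
σ = (3, 1, 0, 2): 14 + 0 + 16 + 3 = 33
σ = (3, 1, 2, 0): 14 + 0 + 10 + 12 = 36
σ = (3, 2, 0, 1): 14 + 25 + 16 + 5 = 60
σ = (3, 2, 1, 0): 14 + 25 + 12 + 12 = 63
Optimal value attained by: σ = (0, 1, 3, 2).
Answer: det⊕(T) = 4; verdict: NONSINGULAR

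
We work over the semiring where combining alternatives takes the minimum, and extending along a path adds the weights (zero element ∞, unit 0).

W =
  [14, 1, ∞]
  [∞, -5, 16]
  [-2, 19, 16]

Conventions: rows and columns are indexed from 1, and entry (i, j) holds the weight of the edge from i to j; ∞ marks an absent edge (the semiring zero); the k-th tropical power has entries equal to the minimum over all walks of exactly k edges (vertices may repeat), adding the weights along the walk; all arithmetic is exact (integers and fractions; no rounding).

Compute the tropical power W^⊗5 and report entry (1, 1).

W^⊗2:
  [28, -4, 17]
  [14, -10, 11]
  [12, -1, 32]
W^⊗3:
  [15, -9, 12]
  [9, -15, 6]
  [26, -6, 15]
W^⊗4:
  [10, -14, 7]
  [4, -20, 1]
  [13, -11, 10]
W^⊗5:
  [5, -19, 2]
  [-1, -25, -4]
  [8, -16, 5]
Key observation: the optimum is the walk 1->2->2->2->3->1, with weight 1 + (-5) + (-5) + 16 + (-2) = 5.
Optimal value attained by: walk 1->2->2->2->3->1.
Answer: (W^⊗5)[1][1] = 5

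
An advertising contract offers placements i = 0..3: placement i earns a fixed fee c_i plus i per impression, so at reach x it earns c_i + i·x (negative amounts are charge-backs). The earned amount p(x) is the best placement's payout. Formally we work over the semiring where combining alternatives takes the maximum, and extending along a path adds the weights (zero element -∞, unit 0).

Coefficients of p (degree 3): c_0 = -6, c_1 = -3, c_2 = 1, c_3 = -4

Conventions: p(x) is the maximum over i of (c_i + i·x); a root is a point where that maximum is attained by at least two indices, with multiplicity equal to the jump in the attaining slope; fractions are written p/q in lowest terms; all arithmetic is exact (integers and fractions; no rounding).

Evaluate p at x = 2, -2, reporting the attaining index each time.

p(2) = max(-6+0·2=-6, -3+1·2=-1, 1+2·2=5, -4+3·2=2) = 5 (attained by i=2)
p(-2) = max(-6+0·(-2)=-6, -3+1·(-2)=-5, 1+2·(-2)=-3, -4+3·(-2)=-10) = -3 (attained by i=2)
Answer: p(2) = 5; p(-2) = -3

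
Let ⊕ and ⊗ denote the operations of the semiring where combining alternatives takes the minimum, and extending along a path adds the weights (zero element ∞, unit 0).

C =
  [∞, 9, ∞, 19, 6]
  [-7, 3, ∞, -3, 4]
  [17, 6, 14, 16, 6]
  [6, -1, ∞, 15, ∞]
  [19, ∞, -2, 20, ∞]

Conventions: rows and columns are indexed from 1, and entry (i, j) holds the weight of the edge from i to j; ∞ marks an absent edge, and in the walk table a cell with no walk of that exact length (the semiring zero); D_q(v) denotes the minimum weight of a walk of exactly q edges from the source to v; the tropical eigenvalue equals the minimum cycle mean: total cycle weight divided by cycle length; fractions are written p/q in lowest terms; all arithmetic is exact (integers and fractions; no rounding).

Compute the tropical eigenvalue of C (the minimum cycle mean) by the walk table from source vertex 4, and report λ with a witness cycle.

q=0: [∞, ∞, ∞, 0, ∞]
q=1: [6, -1, ∞, 15, ∞]
q=2: [-8, 2, ∞, -4, 3]
q=3: [-5, -5, 1, -1, -2]
q=4: [-12, -2, -4, -8, -1]
q=5: [-9, -9, -3, -5, -6]
Optimal cycle mean attained by: cycle 2->4->2, total (-3) + (-1), length 2.
Answer: λ = -2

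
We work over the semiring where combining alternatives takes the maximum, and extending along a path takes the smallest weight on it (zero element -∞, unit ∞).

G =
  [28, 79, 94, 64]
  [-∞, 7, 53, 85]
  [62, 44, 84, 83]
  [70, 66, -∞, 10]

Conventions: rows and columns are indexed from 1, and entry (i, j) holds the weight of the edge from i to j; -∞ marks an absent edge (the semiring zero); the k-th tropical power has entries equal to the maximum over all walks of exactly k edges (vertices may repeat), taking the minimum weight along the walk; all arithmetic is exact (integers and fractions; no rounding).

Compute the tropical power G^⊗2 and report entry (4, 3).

G^⊗2:
  [64, 64, 84, 83]
  [70, 66, 53, 53]
  [70, 66, 84, 83]
  [28, 70, 70, 66]
Key observation: the optimum is the walk 4->1->3, with weight 70 min 94 = 70.
Optimal value attained by: walk 4->1->3.
Answer: (G^⊗2)[4][3] = 70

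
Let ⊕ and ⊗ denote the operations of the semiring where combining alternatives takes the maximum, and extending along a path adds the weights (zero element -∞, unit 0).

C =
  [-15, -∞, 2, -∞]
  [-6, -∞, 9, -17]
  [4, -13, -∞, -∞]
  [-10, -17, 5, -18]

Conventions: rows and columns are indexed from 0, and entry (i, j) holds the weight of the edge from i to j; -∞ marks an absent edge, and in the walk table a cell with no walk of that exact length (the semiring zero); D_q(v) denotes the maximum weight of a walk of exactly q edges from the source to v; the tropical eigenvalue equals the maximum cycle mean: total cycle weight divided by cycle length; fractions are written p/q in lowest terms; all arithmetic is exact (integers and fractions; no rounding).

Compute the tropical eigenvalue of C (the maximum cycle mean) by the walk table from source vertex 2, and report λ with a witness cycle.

q=0: [-∞, -∞, 0, -∞]
q=1: [4, -13, -∞, -∞]
q=2: [-11, -∞, 6, -30]
q=3: [10, -7, -9, -48]
q=4: [-5, -22, 12, -24]
Optimal cycle mean attained by: cycle 0->2->0, total 2 + 4, length 2.
Answer: λ = 3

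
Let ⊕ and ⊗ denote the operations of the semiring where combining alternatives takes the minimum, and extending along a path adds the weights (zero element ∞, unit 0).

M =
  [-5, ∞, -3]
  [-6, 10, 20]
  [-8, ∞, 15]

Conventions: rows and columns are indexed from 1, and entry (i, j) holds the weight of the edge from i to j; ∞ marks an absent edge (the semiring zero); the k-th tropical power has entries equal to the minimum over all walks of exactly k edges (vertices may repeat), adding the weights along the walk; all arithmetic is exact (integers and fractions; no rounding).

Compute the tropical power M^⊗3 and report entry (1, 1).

M^⊗2:
  [-11, ∞, -8]
  [-11, 20, -9]
  [-13, ∞, -11]
M^⊗3:
  [-16, ∞, -14]
  [-17, 30, -14]
  [-19, ∞, -16]
Key observation: the optimum is the walk 1->1->3->1, with weight (-5) + (-3) + (-8) = -16.
Optimal value attained by: walk 1->1->3->1.
Answer: (M^⊗3)[1][1] = -16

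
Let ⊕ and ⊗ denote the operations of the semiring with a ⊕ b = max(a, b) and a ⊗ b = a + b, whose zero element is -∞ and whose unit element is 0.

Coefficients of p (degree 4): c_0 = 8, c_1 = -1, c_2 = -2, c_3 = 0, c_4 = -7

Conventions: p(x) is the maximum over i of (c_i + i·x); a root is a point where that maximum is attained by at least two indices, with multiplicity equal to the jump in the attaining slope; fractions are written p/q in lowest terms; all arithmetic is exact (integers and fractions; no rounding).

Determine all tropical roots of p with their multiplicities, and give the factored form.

hull edge (i=0, c=8) to (i=3, c=0): slope -8/3, span 3
hull edge (i=3, c=0) to (i=4, c=-7): slope -7, span 1
Factored form: p(x) = -7 ⊗ (x ⊕ 8/3) ⊗ (x ⊕ 8/3) ⊗ (x ⊕ 8/3) ⊗ (x ⊕ 7)
Answer: roots = 8/3 (mult 3), 7 (mult 1)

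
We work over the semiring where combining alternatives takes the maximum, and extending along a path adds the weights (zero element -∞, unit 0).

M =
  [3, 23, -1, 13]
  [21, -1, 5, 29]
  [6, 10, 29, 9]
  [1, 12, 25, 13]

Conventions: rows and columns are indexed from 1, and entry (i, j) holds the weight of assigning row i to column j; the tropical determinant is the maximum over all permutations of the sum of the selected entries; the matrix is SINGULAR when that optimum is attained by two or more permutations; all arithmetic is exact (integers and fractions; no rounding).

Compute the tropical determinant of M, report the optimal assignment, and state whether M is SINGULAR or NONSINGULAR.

σ = (1, 2, 3, 4): 3 + (-1) + 29 + 13 = 44
σ = (1, 2, 4, 3): 3 + (-1) + 9 + 25 = 36
σ = (1, 3, 2, 4): 3 + 5 + 10 + 13 = 31
σ = (1, 3, 4, 2): 3 + 5 + 9 + 12 = 29
σ = (1, 4, 2, 3): 3 + 29 + 10 + 25 = 67
σ = (1, 4, 3, 2): 3 + 29 + 29 + 12 = 73
σ = (2, 1, 3, 4): 23 + 21 + 29 + 13 = 86
σ = (2, 1, 4, 3): 23 + 21 + 9 + 25 = 78
σ = (2, 3, 1, 4): 23 + 5 + 6 + 13 = 47
σ = (2, 3, 4, 1): 23 + 5 + 9 + 1 = 38
σ = (2, 4, 1, 3): 23 + 29 + 6 + 25 = 83
σ = (2, 4, 3, 1): 23 + 29 + 29 + 1 = 82
σ = (3, 1, 2, 4): (-1) + 21 + 10 + 13 = 43
σ = (3, 1, 4, 2): (-1) + 21 + 9 + 12 = 41
σ = (3, 2, 1, 4): (-1) + (-1) + 6 + 13 = 17
σ = (3, 2, 4, 1): (-1) + (-1) + 9 + 1 = 8
σ = (3, 4, 1, 2): (-1) + 29 + 6 + 12 = 46
σ = (3, 4, 2, 1): (-1) + 29 + 10 + 1 = 39
σ = (4, 1, 2, 3): 13 + 21 + 10 + 25 = 69
σ = (4, 1, 3, 2): 13 + 21 + 29 + 12 = 75
σ = (4, 2, 1, 3): 13 + (-1) + 6 + 25 = 43
σ = (4, 2, 3, 1): 13 + (-1) + 29 + 1 = 42
σ = (4, 3, 1, 2): 13 + 5 + 6 + 12 = 36
σ = (4, 3, 2, 1): 13 + 5 + 10 + 1 = 29
Optimal value attained by: σ = (2, 1, 3, 4).
Answer: det⊕(M) = 86; verdict: NONSINGULAR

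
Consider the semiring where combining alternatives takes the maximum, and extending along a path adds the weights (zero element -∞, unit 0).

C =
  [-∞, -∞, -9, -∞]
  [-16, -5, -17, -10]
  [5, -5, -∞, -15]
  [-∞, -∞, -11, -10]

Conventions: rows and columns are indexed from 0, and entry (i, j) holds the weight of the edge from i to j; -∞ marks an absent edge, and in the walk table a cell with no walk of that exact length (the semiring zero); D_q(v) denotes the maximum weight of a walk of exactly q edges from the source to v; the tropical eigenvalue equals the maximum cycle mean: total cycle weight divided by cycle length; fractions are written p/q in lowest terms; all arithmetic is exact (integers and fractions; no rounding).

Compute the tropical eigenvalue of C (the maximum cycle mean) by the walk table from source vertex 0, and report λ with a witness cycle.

q=0: [0, -∞, -∞, -∞]
q=1: [-∞, -∞, -9, -∞]
q=2: [-4, -14, -∞, -24]
q=3: [-30, -19, -13, -24]
q=4: [-8, -18, -35, -28]
Optimal cycle mean attained by: cycle 0->2->0, total (-9) + 5, length 2.
Answer: λ = -2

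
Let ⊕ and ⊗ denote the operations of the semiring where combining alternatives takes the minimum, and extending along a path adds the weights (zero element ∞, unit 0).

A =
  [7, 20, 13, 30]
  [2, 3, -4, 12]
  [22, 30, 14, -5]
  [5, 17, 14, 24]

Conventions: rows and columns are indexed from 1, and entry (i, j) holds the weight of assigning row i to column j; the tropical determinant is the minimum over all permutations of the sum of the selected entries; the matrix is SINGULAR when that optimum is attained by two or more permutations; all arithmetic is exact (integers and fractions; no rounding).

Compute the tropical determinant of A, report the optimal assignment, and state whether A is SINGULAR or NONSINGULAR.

σ = (1, 2, 3, 4): 7 + 3 + 14 + 24 = 48
σ = (1, 2, 4, 3): 7 + 3 + (-5) + 14 = 19
σ = (1, 3, 2, 4): 7 + (-4) + 30 + 24 = 57
σ = (1, 3, 4, 2): 7 + (-4) + (-5) + 17 = 15
σ = (1, 4, 2, 3): 7 + 12 + 30 + 14 = 63
σ = (1, 4, 3, 2): 7 + 12 + 14 + 17 = 50
σ = (2, 1, 3, 4): 20 + 2 + 14 + 24 = 60
σ = (2, 1, 4, 3): 20 + 2 + (-5) + 14 = 31
σ = (2, 3, 1, 4): 20 + (-4) + 22 + 24 = 62
σ = (2, 3, 4, 1): 20 + (-4) + (-5) + 5 = 16
σ = (2, 4, 1, 3): 20 + 12 + 22 + 14 = 68
σ = (2, 4, 3, 1): 20 + 12 + 14 + 5 = 51
σ = (3, 1, 2, 4): 13 + 2 + 30 + 24 = 69
σ = (3, 1, 4, 2): 13 + 2 + (-5) + 17 = 27
σ = (3, 2, 1, 4): 13 + 3 + 22 + 24 = 62
σ = (3, 2, 4, 1): 13 + 3 + (-5) + 5 = 16
σ = (3, 4, 1, 2): 13 + 12 + 22 + 17 = 64
σ = (3, 4, 2, 1): 13 + 12 + 30 + 5 = 60
σ = (4, 1, 2, 3): 30 + 2 + 30 + 14 = 76
σ = (4, 1, 3, 2): 30 + 2 + 14 + 17 = 63
σ = (4, 2, 1, 3): 30 + 3 + 22 + 14 = 69
σ = (4, 2, 3, 1): 30 + 3 + 14 + 5 = 52
σ = (4, 3, 1, 2): 30 + (-4) + 22 + 17 = 65
σ = (4, 3, 2, 1): 30 + (-4) + 30 + 5 = 61
Optimal value attained by: σ = (1, 3, 4, 2).
Answer: det⊕(A) = 15; verdict: NONSINGULAR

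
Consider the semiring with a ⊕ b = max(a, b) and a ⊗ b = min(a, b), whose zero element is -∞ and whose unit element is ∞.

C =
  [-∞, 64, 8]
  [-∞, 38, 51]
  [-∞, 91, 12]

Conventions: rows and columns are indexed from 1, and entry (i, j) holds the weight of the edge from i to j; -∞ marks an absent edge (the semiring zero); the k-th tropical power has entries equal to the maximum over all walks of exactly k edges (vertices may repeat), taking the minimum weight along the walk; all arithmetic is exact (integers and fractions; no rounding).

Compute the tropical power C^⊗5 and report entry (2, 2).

C^⊗2:
  [-∞, 38, 51]
  [-∞, 51, 38]
  [-∞, 38, 51]
C^⊗3:
  [-∞, 51, 38]
  [-∞, 38, 51]
  [-∞, 51, 38]
C^⊗4:
  [-∞, 38, 51]
  [-∞, 51, 38]
  [-∞, 38, 51]
C^⊗5:
  [-∞, 51, 38]
  [-∞, 38, 51]
  [-∞, 51, 38]
Key observation: the optimum is the walk 2->2->3->2->3->2, with weight 38 min 51 min 91 min 51 min 91 = 38.
Optimal value attained by: walk 2->2->3->2->3->2.
Answer: (C^⊗5)[2][2] = 38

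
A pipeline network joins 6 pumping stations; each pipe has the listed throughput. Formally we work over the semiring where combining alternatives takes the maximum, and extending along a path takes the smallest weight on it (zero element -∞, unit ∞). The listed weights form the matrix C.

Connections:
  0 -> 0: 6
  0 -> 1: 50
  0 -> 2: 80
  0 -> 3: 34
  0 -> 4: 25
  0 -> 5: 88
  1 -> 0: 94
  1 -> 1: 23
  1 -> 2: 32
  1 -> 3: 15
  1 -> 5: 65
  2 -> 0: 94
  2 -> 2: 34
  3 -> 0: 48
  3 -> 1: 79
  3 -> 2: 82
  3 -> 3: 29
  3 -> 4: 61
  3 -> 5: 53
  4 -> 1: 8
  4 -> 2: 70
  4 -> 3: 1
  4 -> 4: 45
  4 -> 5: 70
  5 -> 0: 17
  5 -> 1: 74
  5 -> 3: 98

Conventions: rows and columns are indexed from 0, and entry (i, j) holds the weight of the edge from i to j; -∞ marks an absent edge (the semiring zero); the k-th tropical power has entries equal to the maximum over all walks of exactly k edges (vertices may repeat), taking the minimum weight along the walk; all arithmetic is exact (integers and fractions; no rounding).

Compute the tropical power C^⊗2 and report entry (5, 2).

C^⊗2:
  [80, 74, 34, 88, 34, 50]
  [32, 65, 80, 65, 25, 88]
  [34, 50, 80, 34, 25, 88]
  [82, 53, 61, 53, 45, 65]
  [70, 70, 45, 70, 45, 45]
  [74, 79, 82, 29, 61, 65]
Key observation: the optimum is the walk 5->3->2, with weight 98 min 82 = 82.
Optimal value attained by: walk 5->3->2.
Answer: (C^⊗2)[5][2] = 82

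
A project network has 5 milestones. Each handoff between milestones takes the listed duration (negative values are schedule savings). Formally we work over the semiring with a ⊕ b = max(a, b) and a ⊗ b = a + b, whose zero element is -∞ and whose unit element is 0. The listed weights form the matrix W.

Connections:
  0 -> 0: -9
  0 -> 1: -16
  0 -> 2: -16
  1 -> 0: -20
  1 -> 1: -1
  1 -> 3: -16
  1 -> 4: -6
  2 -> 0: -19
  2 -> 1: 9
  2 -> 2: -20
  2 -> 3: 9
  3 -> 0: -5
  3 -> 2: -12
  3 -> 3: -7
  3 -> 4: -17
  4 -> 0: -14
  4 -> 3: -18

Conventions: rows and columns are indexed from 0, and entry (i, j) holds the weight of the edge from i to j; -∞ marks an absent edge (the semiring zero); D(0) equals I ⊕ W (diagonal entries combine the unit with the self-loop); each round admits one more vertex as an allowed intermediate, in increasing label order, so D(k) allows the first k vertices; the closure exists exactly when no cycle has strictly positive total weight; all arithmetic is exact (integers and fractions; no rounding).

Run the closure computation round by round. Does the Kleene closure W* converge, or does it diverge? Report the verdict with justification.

D(0):
  [0, -16, -16, -∞, -∞]
  [-20, 0, -∞, -16, -6]
  [-19, 9, 0, 9, -∞]
  [-5, -∞, -12, 0, -17]
  [-14, -∞, -∞, -18, 0]
D(1):
  [0, -16, -16, -∞, -∞]
  [-20, 0, -36, -16, -6]
  [-19, 9, 0, 9, -∞]
  [-5, -21, -12, 0, -17]
  [-14, -30, -30, -18, 0]
D(2):
  [0, -16, -16, -32, -22]
  [-20, 0, -36, -16, -6]
  [-11, 9, 0, 9, 3]
  [-5, -21, -12, 0, -17]
  [-14, -30, -30, -18, 0]
D(3):
  [0, -7, -16, -7, -13]
  [-20, 0, -36, -16, -6]
  [-11, 9, 0, 9, 3]
  [-5, -3, -12, 0, -9]
  [-14, -21, -30, -18, 0]
D(4):
  [0, -7, -16, -7, -13]
  [-20, 0, -28, -16, -6]
  [4, 9, 0, 9, 3]
  [-5, -3, -12, 0, -9]
  [-14, -21, -30, -18, 0]
D(5):
  [0, -7, -16, -7, -13]
  [-20, 0, -28, -16, -6]
  [4, 9, 0, 9, 3]
  [-5, -3, -12, 0, -9]
  [-14, -21, -30, -18, 0]
Key observation: every diagonal entry stays at the unit through all rounds, so no improving cycle exists.
Answer: CONVERGES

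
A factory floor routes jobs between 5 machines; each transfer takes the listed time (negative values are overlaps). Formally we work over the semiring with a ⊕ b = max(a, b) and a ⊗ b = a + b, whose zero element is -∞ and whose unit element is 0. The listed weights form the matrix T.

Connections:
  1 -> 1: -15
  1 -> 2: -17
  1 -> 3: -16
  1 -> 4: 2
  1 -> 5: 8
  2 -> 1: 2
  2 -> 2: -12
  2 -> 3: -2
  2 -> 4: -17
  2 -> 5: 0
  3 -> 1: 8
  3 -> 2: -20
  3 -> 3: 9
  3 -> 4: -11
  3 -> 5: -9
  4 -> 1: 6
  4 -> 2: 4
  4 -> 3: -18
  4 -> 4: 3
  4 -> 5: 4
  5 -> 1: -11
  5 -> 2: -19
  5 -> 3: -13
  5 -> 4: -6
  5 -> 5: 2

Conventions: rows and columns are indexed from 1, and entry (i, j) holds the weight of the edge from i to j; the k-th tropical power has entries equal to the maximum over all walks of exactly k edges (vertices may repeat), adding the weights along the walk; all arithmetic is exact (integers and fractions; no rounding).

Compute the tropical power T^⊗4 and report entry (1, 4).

T^⊗2:
  [8, 6, -5, 5, 10]
  [6, -13, 7, 4, 10]
  [17, -7, 18, 10, 16]
  [9, 7, 2, 8, 14]
  [0, -2, -4, -3, 4]
T^⊗3:
  [11, 9, 4, 10, 16]
  [15, 8, 16, 8, 14]
  [26, 14, 27, 19, 25]
  [14, 12, 11, 11, 17]
  [4, 1, 5, 2, 8]
T^⊗4:
  [16, 14, 13, 13, 19]
  [24, 12, 25, 17, 23]
  [35, 23, 36, 28, 34]
  [19, 15, 20, 16, 22]
  [13, 6, 14, 6, 12]
Key observation: the optimum is the walk 1->4->1->4->4, with weight 2 + 6 + 2 + 3 = 13.
Optimal value attained by: walk 1->4->1->4->4.
Answer: (T^⊗4)[1][4] = 13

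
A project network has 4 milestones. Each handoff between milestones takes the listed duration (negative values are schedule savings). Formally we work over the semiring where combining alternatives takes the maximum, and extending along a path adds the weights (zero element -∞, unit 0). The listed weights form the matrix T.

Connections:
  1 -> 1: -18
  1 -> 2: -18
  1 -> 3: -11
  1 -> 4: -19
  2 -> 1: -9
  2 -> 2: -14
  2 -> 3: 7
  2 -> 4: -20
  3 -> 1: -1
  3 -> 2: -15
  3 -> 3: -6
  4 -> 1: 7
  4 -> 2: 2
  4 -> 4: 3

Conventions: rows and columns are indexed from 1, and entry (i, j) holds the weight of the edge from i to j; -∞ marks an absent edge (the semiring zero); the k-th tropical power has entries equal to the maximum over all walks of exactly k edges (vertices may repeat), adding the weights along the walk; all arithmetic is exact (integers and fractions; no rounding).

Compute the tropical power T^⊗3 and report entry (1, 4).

T^⊗2:
  [-12, -17, -11, -16]
  [6, -8, 1, -17]
  [-7, -19, -8, -20]
  [10, 5, 9, 6]
T^⊗3:
  [-9, -14, -10, -13]
  [0, -12, -1, -13]
  [-9, -18, -12, -17]
  [13, 8, 12, 9]
Key observation: the optimum is the walk 1->4->4->4, with weight (-19) + 3 + 3 = -13.
Optimal value attained by: walk 1->4->4->4.
Answer: (T^⊗3)[1][4] = -13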